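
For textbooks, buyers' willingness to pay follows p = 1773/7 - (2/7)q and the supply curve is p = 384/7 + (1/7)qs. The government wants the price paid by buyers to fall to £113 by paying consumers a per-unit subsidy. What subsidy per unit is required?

Required subsidy s = £12 per unit

At a buyer price of 113, quantity demanded is 886.5 − 3.5·113 = 491.
Sellers supply 491 only when they receive ps = 384/7 + (1/7)·491 = 125.
s = ps − pb = 125 − 113 = 12.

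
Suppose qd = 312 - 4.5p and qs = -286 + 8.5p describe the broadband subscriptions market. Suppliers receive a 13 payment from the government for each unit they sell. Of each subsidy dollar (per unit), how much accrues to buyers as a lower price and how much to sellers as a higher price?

Pre-subsidy: 312 - 4.5p = -286 + 8.5p gives p* = 46, q* = 105.
With the subsidy, sellers receive ps = pb + 13 for each unit, where pb is the price buyers pay.
Supply in terms of pb becomes qs = -286 + 8.5(pb + 13) = -175.5 + 8.5pb. Setting this equal to demand: 312 - 4.5pb = -175.5 + 8.5pb, so pb = 37.5.
Sellers receive ps = 37.5 + 13 = 50.5; q' = 312 − 4.5·37.5 = 143.25.
Buyers' price falls by p* − pb = 46 − 37.5 = 8.5; sellers' price rises by ps − p* = 50.5 − 46 = 4.5.

Buyers gain 8.5 per unit; sellers gain 4.5 per unit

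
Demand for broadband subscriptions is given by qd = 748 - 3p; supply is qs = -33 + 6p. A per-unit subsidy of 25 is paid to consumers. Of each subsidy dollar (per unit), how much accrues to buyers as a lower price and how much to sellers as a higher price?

Pre-subsidy: 748 - 3p = -33 + 6p gives p* = 781/9, q* = 1463/3.
With the rebate, buyers effectively pay pb = ps − 25, where ps is the price sellers receive.
Demand in terms of ps becomes qd = 748 − 3(ps − 25) = 823 - 3ps. Setting this equal to supply: 823 - 3ps = -33 + 6ps, so ps = 856/9.
Buyers pay pb = 856/9 − 25 = 631/9; q' = -33 + 6·(856/9) = 1613/3.
Buyers' price falls by p* − pb = 781/9 − 631/9 = 50/3; sellers' price rises by ps − p* = 856/9 − 781/9 = 25/3.

Buyers gain 50/3 per unit; sellers gain 25/3 per unit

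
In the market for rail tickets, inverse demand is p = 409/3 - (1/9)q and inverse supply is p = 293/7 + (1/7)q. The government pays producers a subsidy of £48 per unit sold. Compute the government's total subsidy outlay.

Government cost = £26928

Pre-subsidy: 409/3 - (1/9)q = 293/7 + (1/7)q gives q* = 372 and p* = 95.
With the subsidy, sellers receive ps = pb + 48 for each unit, where pb is the price buyers pay.
On the curves, pb = 409/3 - (1/9)q and ps = 293/7 + (1/7)q; the wedge ps − pb = 48 gives 293/7 + (1/7)q − (409/3 - (1/9)q) = 48, so q' = 561.
Then pb = 409/3 − (1/9)·561 = 74 and ps = 293/7 + (1/7)·561 = 122.
Government outlay = subsidy × quantity = 48 × 561 = 26928.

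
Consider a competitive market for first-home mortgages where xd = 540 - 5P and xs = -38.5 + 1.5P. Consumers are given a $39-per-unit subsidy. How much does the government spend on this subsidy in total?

Pre-subsidy: 540 - 5P = -38.5 + 1.5P gives P* = 89, x* = 95.
With the rebate, buyers effectively pay Pb = Ps − 39, where Ps is the price sellers receive.
Demand in terms of Ps becomes xd = 540 − 5(Ps − 39) = 735 - 5Ps. Setting this equal to supply: 735 - 5Ps = -38.5 + 1.5Ps, so Ps = 119.
Buyers pay Pb = 119 − 39 = 80; x' = -38.5 + 1.5·119 = 140.
Government outlay = subsidy × quantity = 39 × 140 = 5460.

Government cost = $5460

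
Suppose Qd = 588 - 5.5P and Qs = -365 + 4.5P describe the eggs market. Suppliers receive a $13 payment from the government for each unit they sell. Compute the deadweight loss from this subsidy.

Deadweight loss = $209.1375

Pre-subsidy: 588 - 5.5P = -365 + 4.5P gives P* = 95.3, Q* = 63.85.
With the subsidy, sellers receive Ps = Pb + 13 for each unit, where Pb is the price buyers pay.
Supply in terms of Pb becomes Qs = -365 + 4.5(Pb + 13) = -306.5 + 4.5Pb. Setting this equal to demand: 588 - 5.5Pb = -306.5 + 4.5Pb, so Pb = 89.45.
Sellers receive Ps = 89.45 + 13 = 102.45; Q' = 588 − 5.5·89.45 = 96.025.
The subsidy expands output by 96.025 − 63.85 = 32.175 past the efficient level; on those units the gap between marginal cost and willingness to pay runs from 0 up to 13.
DWL = ½ × 13 × 32.175 = 209.1375.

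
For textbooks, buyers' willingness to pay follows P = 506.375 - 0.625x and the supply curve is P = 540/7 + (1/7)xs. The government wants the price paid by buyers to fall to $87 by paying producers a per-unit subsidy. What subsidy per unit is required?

At a buyer price of 87, quantity demanded is 810.2 − 1.6·87 = 671.
Sellers supply 671 only when they receive Ps = 540/7 + (1/7)·671 = 173.
s = Ps − Pb = 173 − 87 = 86.

Required subsidy s = $86 per unit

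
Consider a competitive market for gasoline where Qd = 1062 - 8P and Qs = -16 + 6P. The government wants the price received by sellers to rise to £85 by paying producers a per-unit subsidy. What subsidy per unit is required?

At a seller price of 85, quantity supplied is -16 + 6·85 = 494.
Buyers absorb 494 only when they pay Pb with 1062 − 8·Pb = 494, i.e. Pb = 71.
s = Ps − Pb = 85 − 71 = 14.

Required subsidy s = £14 per unit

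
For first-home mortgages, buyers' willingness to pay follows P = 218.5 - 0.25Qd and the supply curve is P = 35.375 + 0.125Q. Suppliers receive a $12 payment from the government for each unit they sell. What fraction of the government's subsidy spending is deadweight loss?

DWL / government spending = 48/1561

Pre-subsidy: 218.5 - 0.25Q = 35.375 + 0.125Q gives Q* = 1465/3 and P* = 1157/12.
With the subsidy, sellers receive Ps = Pb + 12 for each unit, where Pb is the price buyers pay.
On the curves, Pb = 218.5 - 0.25Q and Ps = 35.375 + 0.125Q; the wedge Ps − Pb = 12 gives 35.375 + 0.125Q − (218.5 - 0.25Q) = 12, so Q' = 1561/3.
Then Pb = 218.5 − 0.25·(1561/3) = 1061/12 and Ps = 35.375 + 0.125·(1561/3) = 1205/12.
ΔCS = ½(1465/3 + 1561/3)(1157/12 − 1061/12) = 12104/3; ΔPS = ½(1465/3 + 1561/3)(1205/12 − 1157/12) = 6052/3.
Government spending = 12 × 1561/3 = 6244.
DWL = ½ × 12 × (1561/3 − 1465/3) = 192; fraction = 192 / 6244 = 48/1561.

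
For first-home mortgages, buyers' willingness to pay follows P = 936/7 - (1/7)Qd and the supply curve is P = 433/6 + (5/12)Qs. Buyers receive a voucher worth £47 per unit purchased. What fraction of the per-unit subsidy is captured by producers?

Pre-subsidy: 936/7 - (1/7)Q = 433/6 + (5/12)Q gives Q* = 110 and P* = 118.
With the rebate, buyers effectively pay Pb = Ps − 47, where Ps is the price sellers receive.
On the curves, Pb = 936/7 - (1/7)Q and Ps = 433/6 + (5/12)Q; the wedge Ps − Pb = 47 gives 433/6 + (5/12)Q − (936/7 - (1/7)Q) = 47, so Q' = 194.
Then Pb = 936/7 − (1/7)·194 = 106 and Ps = 433/6 + (5/12)·194 = 153.
Buyers' price falls by P* − Pb = 118 − 106 = 12; sellers' price rises by Ps − P* = 153 − 118 = 35.
So producers capture 35/47 = 35/47 of each unit of subsidy.

Producer share = 35/47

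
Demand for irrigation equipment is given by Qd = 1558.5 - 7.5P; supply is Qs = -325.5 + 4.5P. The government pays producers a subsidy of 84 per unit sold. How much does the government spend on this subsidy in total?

Pre-subsidy: 1558.5 - 7.5P = -325.5 + 4.5P gives P* = 157, Q* = 381.
With the subsidy, sellers receive Ps = Pb + 84 for each unit, where Pb is the price buyers pay.
Supply in terms of Pb becomes Qs = -325.5 + 4.5(Pb + 84) = 52.5 + 4.5Pb. Setting this equal to demand: 1558.5 - 7.5Pb = 52.5 + 4.5Pb, so Pb = 125.5.
Sellers receive Ps = 125.5 + 84 = 209.5; Q' = 1558.5 − 7.5·125.5 = 617.25.
Government outlay = subsidy × quantity = 84 × 617.25 = 51849.

Government cost = 51849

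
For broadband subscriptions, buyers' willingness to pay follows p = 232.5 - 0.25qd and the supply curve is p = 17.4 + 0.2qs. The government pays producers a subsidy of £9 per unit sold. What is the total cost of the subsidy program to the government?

Government cost = £4482

Pre-subsidy: 232.5 - 0.25q = 17.4 + 0.2q gives q* = 478 and p* = 113.
With the subsidy, sellers receive ps = pb + 9 for each unit, where pb is the price buyers pay.
On the curves, pb = 232.5 - 0.25q and ps = 17.4 + 0.2q; the wedge ps − pb = 9 gives 17.4 + 0.2q − (232.5 - 0.25q) = 9, so q' = 498.
Then pb = 232.5 − 0.25·498 = 108 and ps = 17.4 + 0.2·498 = 117.
Government outlay = subsidy × quantity = 9 × 498 = 4482.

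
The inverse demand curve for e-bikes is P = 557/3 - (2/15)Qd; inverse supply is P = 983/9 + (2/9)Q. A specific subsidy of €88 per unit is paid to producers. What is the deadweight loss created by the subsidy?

Pre-subsidy: 557/3 - (2/15)Q = 983/9 + (2/9)Q gives Q* = 215 and P* = 157.
With the subsidy, sellers receive Ps = Pb + 88 for each unit, where Pb is the price buyers pay.
On the curves, Pb = 557/3 - (2/15)Q and Ps = 983/9 + (2/9)Q; the wedge Ps − Pb = 88 gives 983/9 + (2/9)Q − (557/3 - (2/15)Q) = 88, so Q' = 462.5.
Then Pb = 557/3 − (2/15)·462.5 = 124 and Ps = 983/9 + (2/9)·462.5 = 212.
The subsidy expands output by 462.5 − 215 = 247.5 past the efficient level; on those units the gap between marginal cost and willingness to pay runs from 0 up to 88.
DWL = ½ × 88 × 247.5 = 10890.

Deadweight loss = €10890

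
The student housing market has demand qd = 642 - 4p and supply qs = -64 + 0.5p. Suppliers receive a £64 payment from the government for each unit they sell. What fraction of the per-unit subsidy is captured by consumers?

Consumer share = 1/9

Pre-subsidy: 642 - 4p = -64 + 0.5p gives p* = 1412/9, q* = 130/9.
With the subsidy, sellers receive ps = pb + 64 for each unit, where pb is the price buyers pay.
Supply in terms of pb becomes qs = -64 + 0.5(pb + 64) = -32 + 0.5pb. Setting this equal to demand: 642 - 4pb = -32 + 0.5pb, so pb = 1348/9.
Sellers receive ps = 1348/9 + 64 = 1924/9; q' = 642 − 4·(1348/9) = 386/9.
Buyers' price falls by p* − pb = 1412/9 − 1348/9 = 64/9; sellers' price rises by ps − p* = 1924/9 − 1412/9 = 512/9.
So consumers capture (64/9)/64 = 1/9 of each unit of subsidy.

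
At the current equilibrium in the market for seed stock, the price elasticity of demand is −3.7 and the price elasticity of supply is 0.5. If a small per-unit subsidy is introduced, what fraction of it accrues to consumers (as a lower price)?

For a small subsidy around the equilibrium, the benefit split depends on the relative slopes, which at a point are proportional to the elasticities.
Buyer share = εs/(εs + |εd|) = 0.5/(0.5 + 3.7) = 5/42; seller share = |εd|/(εs + |εd|) = 37/42.

Consumer share = 5/42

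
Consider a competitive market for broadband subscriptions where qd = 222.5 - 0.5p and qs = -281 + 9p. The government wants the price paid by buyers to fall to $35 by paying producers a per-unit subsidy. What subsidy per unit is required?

Required subsidy s = $19 per unit

At a buyer price of 35, quantity demanded is 222.5 − 0.5·35 = 205.
Sellers supply 205 only when they receive ps with -281 + 9·ps = 205, i.e. ps = 54.
s = ps − pb = 54 − 35 = 19.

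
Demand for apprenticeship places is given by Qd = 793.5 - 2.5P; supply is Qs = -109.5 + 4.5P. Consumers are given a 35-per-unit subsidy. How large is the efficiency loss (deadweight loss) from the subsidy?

Deadweight loss = 984.375

Pre-subsidy: 793.5 - 2.5P = -109.5 + 4.5P gives P* = 129, Q* = 471.
With the rebate, buyers effectively pay Pb = Ps − 35, where Ps is the price sellers receive.
Demand in terms of Ps becomes Qd = 793.5 − 2.5(Ps − 35) = 881 - 2.5Ps. Setting this equal to supply: 881 - 2.5Ps = -109.5 + 4.5Ps, so Ps = 141.5.
Buyers pay Pb = 141.5 − 35 = 106.5; Q' = -109.5 + 4.5·141.5 = 527.25.
The subsidy expands output by 527.25 − 471 = 56.25 past the efficient level; on those units the gap between marginal cost and willingness to pay runs from 0 up to 35.
DWL = ½ × 35 × 56.25 = 984.375.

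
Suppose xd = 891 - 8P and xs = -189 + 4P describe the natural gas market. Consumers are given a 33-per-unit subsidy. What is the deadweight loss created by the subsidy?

Deadweight loss = 1452

Pre-subsidy: 891 - 8P = -189 + 4P gives P* = 90, x* = 171.
With the rebate, buyers effectively pay Pb = Ps − 33, where Ps is the price sellers receive.
Demand in terms of Ps becomes xd = 891 − 8(Ps − 33) = 1155 - 8Ps. Setting this equal to supply: 1155 - 8Ps = -189 + 4Ps, so Ps = 112.
Buyers pay Pb = 112 − 33 = 79; x' = -189 + 4·112 = 259.
The subsidy expands output by 259 − 171 = 88 past the efficient level; on those units the gap between marginal cost and willingness to pay runs from 0 up to 33.
DWL = ½ × 33 × 88 = 1452.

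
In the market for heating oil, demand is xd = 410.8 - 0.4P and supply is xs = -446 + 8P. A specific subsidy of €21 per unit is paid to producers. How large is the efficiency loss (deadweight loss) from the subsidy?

Deadweight loss = €84

Pre-subsidy: 410.8 - 0.4P = -446 + 8P gives P* = 102, x* = 370.
With the subsidy, sellers receive Ps = Pb + 21 for each unit, where Pb is the price buyers pay.
Supply in terms of Pb becomes xs = -446 + 8(Pb + 21) = -278 + 8Pb. Setting this equal to demand: 410.8 - 0.4Pb = -278 + 8Pb, so Pb = 82.
Sellers receive Ps = 82 + 21 = 103; x' = 410.8 − 0.4·82 = 378.
The subsidy expands output by 378 − 370 = 8 past the efficient level; on those units the gap between marginal cost and willingness to pay runs from 0 up to 21.
DWL = ½ × 21 × 8 = 84.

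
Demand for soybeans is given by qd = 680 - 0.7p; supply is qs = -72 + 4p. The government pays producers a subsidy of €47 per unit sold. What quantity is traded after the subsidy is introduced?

q' = 596

Pre-subsidy: 680 - 0.7p = -72 + 4p gives p* = 160, q* = 568.
With the subsidy, sellers receive ps = pb + 47 for each unit, where pb is the price buyers pay.
Supply in terms of pb becomes qs = -72 + 4(pb + 47) = 116 + 4pb. Setting this equal to demand: 680 - 0.7pb = 116 + 4pb, so pb = 120.
Sellers receive ps = 120 + 47 = 167; q' = 680 − 0.7·120 = 596.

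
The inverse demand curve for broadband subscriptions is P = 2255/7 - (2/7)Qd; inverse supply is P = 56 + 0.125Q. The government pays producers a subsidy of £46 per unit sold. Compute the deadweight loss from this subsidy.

Pre-subsidy: 2255/7 - (2/7)Q = 56 + 0.125Q gives Q* = 648 and P* = 137.
With the subsidy, sellers receive Ps = Pb + 46 for each unit, where Pb is the price buyers pay.
On the curves, Pb = 2255/7 - (2/7)Q and Ps = 56 + 0.125Q; the wedge Ps − Pb = 46 gives 56 + 0.125Q − (2255/7 - (2/7)Q) = 46, so Q' = 760.
Then Pb = 2255/7 − (2/7)·760 = 105 and Ps = 56 + 0.125·760 = 151.
The subsidy expands output by 760 − 648 = 112 past the efficient level; on those units the gap between marginal cost and willingness to pay runs from 0 up to 46.
DWL = ½ × 46 × 112 = 2576.

Deadweight loss = £2576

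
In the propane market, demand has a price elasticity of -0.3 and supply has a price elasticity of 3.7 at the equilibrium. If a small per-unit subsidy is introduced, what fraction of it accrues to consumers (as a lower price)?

Consumer share = 0.925

For a small subsidy around the equilibrium, the benefit split depends on the relative slopes, which at a point are proportional to the elasticities.
Buyer share = εs/(εs + |εd|) = 3.7/(3.7 + 0.3) = 0.925; seller share = |εd|/(εs + |εd|) = 0.075.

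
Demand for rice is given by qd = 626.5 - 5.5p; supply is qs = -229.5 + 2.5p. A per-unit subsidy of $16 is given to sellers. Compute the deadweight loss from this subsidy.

Deadweight loss = $220

Pre-subsidy: 626.5 - 5.5p = -229.5 + 2.5p gives p* = 107, q* = 38.
With the subsidy, sellers receive ps = pb + 16 for each unit, where pb is the price buyers pay.
Supply in terms of pb becomes qs = -229.5 + 2.5(pb + 16) = -189.5 + 2.5pb. Setting this equal to demand: 626.5 - 5.5pb = -189.5 + 2.5pb, so pb = 102.
Sellers receive ps = 102 + 16 = 118; q' = 626.5 − 5.5·102 = 65.5.
The subsidy expands output by 65.5 − 38 = 27.5 past the efficient level; on those units the gap between marginal cost and willingness to pay runs from 0 up to 16.
DWL = ½ × 16 × 27.5 = 220.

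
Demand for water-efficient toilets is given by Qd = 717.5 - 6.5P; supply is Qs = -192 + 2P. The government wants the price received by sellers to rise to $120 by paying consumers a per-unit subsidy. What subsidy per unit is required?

Required subsidy s = $17 per unit

At a seller price of 120, quantity supplied is -192 + 2·120 = 48.
Buyers absorb 48 only when they pay Pb with 717.5 − 6.5·Pb = 48, i.e. Pb = 103.
s = Ps − Pb = 120 − 103 = 17.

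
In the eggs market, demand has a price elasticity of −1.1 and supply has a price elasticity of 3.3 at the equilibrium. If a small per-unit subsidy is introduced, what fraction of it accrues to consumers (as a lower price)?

Consumer share = 0.75

For a small subsidy around the equilibrium, the benefit split depends on the relative slopes, which at a point are proportional to the elasticities.
Buyer share = εs/(εs + |εd|) = 3.3/(3.3 + 1.1) = 0.75; seller share = |εd|/(εs + |εd|) = 0.25.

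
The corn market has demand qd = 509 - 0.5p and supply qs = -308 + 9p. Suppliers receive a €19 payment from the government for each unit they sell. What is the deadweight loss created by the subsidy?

Deadweight loss = €85.5

Pre-subsidy: 509 - 0.5p = -308 + 9p gives p* = 86, q* = 466.
With the subsidy, sellers receive ps = pb + 19 for each unit, where pb is the price buyers pay.
Supply in terms of pb becomes qs = -308 + 9(pb + 19) = -137 + 9pb. Setting this equal to demand: 509 - 0.5pb = -137 + 9pb, so pb = 68.
Sellers receive ps = 68 + 19 = 87; q' = 509 − 0.5·68 = 475.
The subsidy expands output by 475 − 466 = 9 past the efficient level; on those units the gap between marginal cost and willingness to pay runs from 0 up to 19.
DWL = ½ × 19 × 9 = 85.5.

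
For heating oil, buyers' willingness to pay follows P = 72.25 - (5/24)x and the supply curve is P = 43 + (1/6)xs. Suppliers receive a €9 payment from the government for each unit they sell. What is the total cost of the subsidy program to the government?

Government cost = €918

Pre-subsidy: 72.25 - (5/24)x = 43 + (1/6)x gives x* = 78 and P* = 56.
With the subsidy, sellers receive Ps = Pb + 9 for each unit, where Pb is the price buyers pay.
On the curves, Pb = 72.25 - (5/24)x and Ps = 43 + (1/6)x; the wedge Ps − Pb = 9 gives 43 + (1/6)x − (72.25 - (5/24)x) = 9, so x' = 102.
Then Pb = 72.25 − (5/24)·102 = 51 and Ps = 43 + (1/6)·102 = 60.
Government outlay = subsidy × quantity = 9 × 102 = 918.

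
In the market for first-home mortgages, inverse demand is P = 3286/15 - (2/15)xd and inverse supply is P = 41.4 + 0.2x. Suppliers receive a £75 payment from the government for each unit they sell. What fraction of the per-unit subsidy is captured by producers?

Pre-subsidy: 3286/15 - (2/15)x = 41.4 + 0.2x gives x* = 533 and P* = 148.
With the subsidy, sellers receive Ps = Pb + 75 for each unit, where Pb is the price buyers pay.
On the curves, Pb = 3286/15 - (2/15)x and Ps = 41.4 + 0.2x; the wedge Ps − Pb = 75 gives 41.4 + 0.2x − (3286/15 - (2/15)x) = 75, so x' = 758.
Then Pb = 3286/15 − (2/15)·758 = 118 and Ps = 41.4 + 0.2·758 = 193.
Buyers' price falls by P* − Pb = 148 − 118 = 30; sellers' price rises by Ps − P* = 193 − 148 = 45.
So producers capture 45/75 = 0.6 of each unit of subsidy.

Producer share = 0.6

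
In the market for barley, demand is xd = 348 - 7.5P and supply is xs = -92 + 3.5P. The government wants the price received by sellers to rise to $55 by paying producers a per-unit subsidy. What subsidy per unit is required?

At a seller price of 55, quantity supplied is -92 + 3.5·55 = 100.5.
Buyers absorb 100.5 only when they pay Pb with 348 − 7.5·Pb = 100.5, i.e. Pb = 33.
s = Ps − Pb = 55 − 33 = 22.

Required subsidy s = $22 per unit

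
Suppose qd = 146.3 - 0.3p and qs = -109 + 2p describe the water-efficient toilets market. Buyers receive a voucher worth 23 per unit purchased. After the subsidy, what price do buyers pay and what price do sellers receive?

Buyers pay 91; sellers receive 114

Pre-subsidy: 146.3 - 0.3p = -109 + 2p gives p* = 111, q* = 113.
With the rebate, buyers effectively pay pb = ps − 23, where ps is the price sellers receive.
Demand in terms of ps becomes qd = 146.3 − 0.3(ps − 23) = 153.2 - 0.3ps. Setting this equal to supply: 153.2 - 0.3ps = -109 + 2ps, so ps = 114.
Buyers pay pb = 114 − 23 = 91; q' = -109 + 2·114 = 119.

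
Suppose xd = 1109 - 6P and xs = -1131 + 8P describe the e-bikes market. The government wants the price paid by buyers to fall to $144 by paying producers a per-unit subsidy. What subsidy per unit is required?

Required subsidy s = $28 per unit

At a buyer price of 144, quantity demanded is 1109 − 6·144 = 245.
Sellers supply 245 only when they receive Ps with -1131 + 8·Ps = 245, i.e. Ps = 172.
s = Ps − Pb = 172 − 144 = 28.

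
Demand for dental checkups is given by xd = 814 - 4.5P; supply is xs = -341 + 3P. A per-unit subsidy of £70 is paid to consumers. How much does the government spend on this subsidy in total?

Government cost = £17290

Pre-subsidy: 814 - 4.5P = -341 + 3P gives P* = 154, x* = 121.
With the rebate, buyers effectively pay Pb = Ps − 70, where Ps is the price sellers receive.
Demand in terms of Ps becomes xd = 814 − 4.5(Ps − 70) = 1129 - 4.5Ps. Setting this equal to supply: 1129 - 4.5Ps = -341 + 3Ps, so Ps = 196.
Buyers pay Pb = 196 − 70 = 126; x' = -341 + 3·196 = 247.
Government outlay = subsidy × quantity = 70 × 247 = 17290.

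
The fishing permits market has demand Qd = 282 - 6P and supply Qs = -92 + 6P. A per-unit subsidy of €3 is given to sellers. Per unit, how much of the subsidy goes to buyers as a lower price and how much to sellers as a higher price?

Buyers gain €1.5 per unit; sellers gain €1.5 per unit

Pre-subsidy: 282 - 6P = -92 + 6P gives P* = 187/6, Q* = 95.
With the subsidy, sellers receive Ps = Pb + 3 for each unit, where Pb is the price buyers pay.
Supply in terms of Pb becomes Qs = -92 + 6(Pb + 3) = -74 + 6Pb. Setting this equal to demand: 282 - 6Pb = -74 + 6Pb, so Pb = 89/3.
Sellers receive Ps = 89/3 + 3 = 98/3; Q' = 282 − 6·(89/3) = 104.
Buyers' price falls by P* − Pb = 187/6 − 89/3 = 1.5; sellers' price rises by Ps − P* = 98/3 − 187/6 = 1.5.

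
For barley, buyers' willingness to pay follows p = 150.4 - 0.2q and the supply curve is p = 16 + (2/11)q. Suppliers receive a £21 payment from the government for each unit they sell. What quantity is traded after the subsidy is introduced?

Pre-subsidy: 150.4 - 0.2q = 16 + (2/11)q gives q* = 352 and p* = 80.
With the subsidy, sellers receive ps = pb + 21 for each unit, where pb is the price buyers pay.
On the curves, pb = 150.4 - 0.2q and ps = 16 + (2/11)q; the wedge ps − pb = 21 gives 16 + (2/11)q − (150.4 - 0.2q) = 21, so q' = 407.
Then pb = 150.4 − 0.2·407 = 69 and ps = 16 + (2/11)·407 = 90.

q' = 407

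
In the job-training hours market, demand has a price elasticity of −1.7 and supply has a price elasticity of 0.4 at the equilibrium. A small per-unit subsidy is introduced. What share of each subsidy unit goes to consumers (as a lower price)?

For a small subsidy around the equilibrium, the benefit split depends on the relative slopes, which at a point are proportional to the elasticities.
Buyer share = εs/(εs + |εd|) = 0.4/(0.4 + 1.7) = 4/21; seller share = |εd|/(εs + |εd|) = 17/21.

Consumer share = 4/21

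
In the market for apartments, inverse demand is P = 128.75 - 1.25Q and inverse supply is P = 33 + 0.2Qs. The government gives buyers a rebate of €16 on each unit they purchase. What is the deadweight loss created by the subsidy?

Pre-subsidy: 128.75 - 1.25Q = 33 + 0.2Q gives Q* = 1915/29 and P* = 1340/29.
With the rebate, buyers effectively pay Pb = Ps − 16, where Ps is the price sellers receive.
On the curves, Pb = 128.75 - 1.25Q and Ps = 33 + 0.2Q; the wedge Ps − Pb = 16 gives 33 + 0.2Q − (128.75 - 1.25Q) = 16, so Q' = 2235/29.
Then Pb = 128.75 − 1.25·(2235/29) = 940/29 and Ps = 33 + 0.2·(2235/29) = 1404/29.
The subsidy expands output by 2235/29 − 1915/29 = 320/29 past the efficient level; on those units the gap between marginal cost and willingness to pay runs from 0 up to 16.
DWL = ½ × 16 × 320/29 = 2560/29.

Deadweight loss = 2560/29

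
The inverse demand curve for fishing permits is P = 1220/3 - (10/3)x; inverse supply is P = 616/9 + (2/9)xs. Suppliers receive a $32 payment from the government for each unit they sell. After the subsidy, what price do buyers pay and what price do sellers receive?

Buyers pay 715/12; sellers receive 1099/12

Pre-subsidy: 1220/3 - (10/3)x = 616/9 + (2/9)x gives x* = 95.125 and P* = 1075/12.
With the subsidy, sellers receive Ps = Pb + 32 for each unit, where Pb is the price buyers pay.
On the curves, Pb = 1220/3 - (10/3)x and Ps = 616/9 + (2/9)x; the wedge Ps − Pb = 32 gives 616/9 + (2/9)x − (1220/3 - (10/3)x) = 32, so x' = 104.125.
Then Pb = 1220/3 − (10/3)·104.125 = 715/12 and Ps = 616/9 + (2/9)·104.125 = 1099/12.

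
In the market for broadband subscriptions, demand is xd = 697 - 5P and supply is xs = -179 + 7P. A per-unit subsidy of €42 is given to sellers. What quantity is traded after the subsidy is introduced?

Pre-subsidy: 697 - 5P = -179 + 7P gives P* = 73, x* = 332.
With the subsidy, sellers receive Ps = Pb + 42 for each unit, where Pb is the price buyers pay.
Supply in terms of Pb becomes xs = -179 + 7(Pb + 42) = 115 + 7Pb. Setting this equal to demand: 697 - 5Pb = 115 + 7Pb, so Pb = 48.5.
Sellers receive Ps = 48.5 + 42 = 90.5; x' = 697 − 5·48.5 = 454.5.

x' = 454.5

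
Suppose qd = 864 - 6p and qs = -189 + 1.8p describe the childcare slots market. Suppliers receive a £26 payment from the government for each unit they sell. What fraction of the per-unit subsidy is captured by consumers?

Consumer share = 3/13

Pre-subsidy: 864 - 6p = -189 + 1.8p gives p* = 135, q* = 54.
With the subsidy, sellers receive ps = pb + 26 for each unit, where pb is the price buyers pay.
Supply in terms of pb becomes qs = -189 + 1.8(pb + 26) = -142.2 + 1.8pb. Setting this equal to demand: 864 - 6pb = -142.2 + 1.8pb, so pb = 129.
Sellers receive ps = 129 + 26 = 155; q' = 864 − 6·129 = 90.
Buyers' price falls by p* − pb = 135 − 129 = 6; sellers' price rises by ps − p* = 155 − 135 = 20.
So consumers capture 6/26 = 3/13 of each unit of subsidy.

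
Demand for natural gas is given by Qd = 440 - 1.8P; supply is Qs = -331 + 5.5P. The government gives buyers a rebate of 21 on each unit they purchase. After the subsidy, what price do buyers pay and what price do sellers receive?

Pre-subsidy: 440 - 1.8P = -331 + 5.5P gives P* = 7710/73, Q* = 18242/73.
With the rebate, buyers effectively pay Pb = Ps − 21, where Ps is the price sellers receive.
Demand in terms of Ps becomes Qd = 440 − 1.8(Ps − 21) = 477.8 - 1.8Ps. Setting this equal to supply: 477.8 - 1.8Ps = -331 + 5.5Ps, so Ps = 8088/73.
Buyers pay Pb = 8088/73 − 21 = 6555/73; Q' = -331 + 5.5·(8088/73) = 20321/73.

Buyers pay 6555/73; sellers receive 8088/73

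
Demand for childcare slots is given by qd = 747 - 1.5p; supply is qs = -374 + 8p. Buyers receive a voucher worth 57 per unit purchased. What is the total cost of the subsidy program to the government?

Government cost = 36594

Pre-subsidy: 747 - 1.5p = -374 + 8p gives p* = 118, q* = 570.
With the rebate, buyers effectively pay pb = ps − 57, where ps is the price sellers receive.
Demand in terms of ps becomes qd = 747 − 1.5(ps − 57) = 832.5 - 1.5ps. Setting this equal to supply: 832.5 - 1.5ps = -374 + 8ps, so ps = 127.
Buyers pay pb = 127 − 57 = 70; q' = -374 + 8·127 = 642.
Government outlay = subsidy × quantity = 57 × 642 = 36594.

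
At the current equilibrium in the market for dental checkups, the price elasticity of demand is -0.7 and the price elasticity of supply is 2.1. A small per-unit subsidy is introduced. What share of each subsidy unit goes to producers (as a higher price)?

For a small subsidy around the equilibrium, the benefit split depends on the relative slopes, which at a point are proportional to the elasticities.
Buyer share = εs/(εs + |εd|) = 2.1/(2.1 + 0.7) = 0.75; seller share = |εd|/(εs + |εd|) = 0.25.
So producers capture 0.25 of the subsidy.

Producer share = 0.25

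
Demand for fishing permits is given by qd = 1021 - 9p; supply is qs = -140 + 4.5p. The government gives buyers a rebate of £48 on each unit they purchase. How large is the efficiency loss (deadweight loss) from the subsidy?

Pre-subsidy: 1021 - 9p = -140 + 4.5p gives p* = 86, q* = 247.
With the rebate, buyers effectively pay pb = ps − 48, where ps is the price sellers receive.
Demand in terms of ps becomes qd = 1021 − 9(ps − 48) = 1453 - 9ps. Setting this equal to supply: 1453 - 9ps = -140 + 4.5ps, so ps = 118.
Buyers pay pb = 118 − 48 = 70; q' = -140 + 4.5·118 = 391.
The subsidy expands output by 391 − 247 = 144 past the efficient level; on those units the gap between marginal cost and willingness to pay runs from 0 up to 48.
DWL = ½ × 48 × 144 = 3456.

Deadweight loss = £3456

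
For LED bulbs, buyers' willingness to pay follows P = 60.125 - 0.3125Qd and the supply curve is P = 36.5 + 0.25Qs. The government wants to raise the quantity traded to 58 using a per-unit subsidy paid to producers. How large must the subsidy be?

At Q = 58, from the demand curve buyers pay Pb = 60.125 − 0.3125·58 = 42; from the supply curve sellers need Ps = 36.5 + 0.25·58 = 51.
The subsidy must fill the gap: s = Ps − Pb = 51 − 42 = 9.

Required subsidy s = 9 per unit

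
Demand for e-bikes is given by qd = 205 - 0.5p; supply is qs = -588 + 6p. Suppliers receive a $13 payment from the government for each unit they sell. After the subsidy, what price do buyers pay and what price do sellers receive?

Buyers pay $110; sellers receive $123

Pre-subsidy: 205 - 0.5p = -588 + 6p gives p* = 122, q* = 144.
With the subsidy, sellers receive ps = pb + 13 for each unit, where pb is the price buyers pay.
Supply in terms of pb becomes qs = -588 + 6(pb + 13) = -510 + 6pb. Setting this equal to demand: 205 - 0.5pb = -510 + 6pb, so pb = 110.
Sellers receive ps = 110 + 13 = 123; q' = 205 − 0.5·110 = 150.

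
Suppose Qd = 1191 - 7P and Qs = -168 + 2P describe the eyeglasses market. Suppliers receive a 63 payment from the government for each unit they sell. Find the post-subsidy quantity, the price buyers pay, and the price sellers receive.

Pre-subsidy: 1191 - 7P = -168 + 2P gives P* = 151, Q* = 134.
With the subsidy, sellers receive Ps = Pb + 63 for each unit, where Pb is the price buyers pay.
Supply in terms of Pb becomes Qs = -168 + 2(Pb + 63) = -42 + 2Pb. Setting this equal to demand: 1191 - 7Pb = -42 + 2Pb, so Pb = 137.
Sellers receive Ps = 137 + 63 = 200; Q' = 1191 − 7·137 = 232.

Q' = 232; buyers pay 137; sellers receive 200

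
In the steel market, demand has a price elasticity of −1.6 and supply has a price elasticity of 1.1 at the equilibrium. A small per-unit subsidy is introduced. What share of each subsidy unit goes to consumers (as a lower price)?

For a small subsidy around the equilibrium, the benefit split depends on the relative slopes, which at a point are proportional to the elasticities.
Buyer share = εs/(εs + |εd|) = 1.1/(1.1 + 1.6) = 11/27; seller share = |εd|/(εs + |εd|) = 16/27.

Consumer share = 11/27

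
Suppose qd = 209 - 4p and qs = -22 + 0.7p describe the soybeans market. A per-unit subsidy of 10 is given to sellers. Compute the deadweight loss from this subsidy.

Pre-subsidy: 209 - 4p = -22 + 0.7p gives p* = 2310/47, q* = 583/47.
With the subsidy, sellers receive ps = pb + 10 for each unit, where pb is the price buyers pay.
Supply in terms of pb becomes qs = -22 + 0.7(pb + 10) = -15 + 0.7pb. Setting this equal to demand: 209 - 4pb = -15 + 0.7pb, so pb = 2240/47.
Sellers receive ps = 2240/47 + 10 = 2710/47; q' = 209 − 4·(2240/47) = 863/47.
The subsidy expands output by 863/47 − 583/47 = 280/47 past the efficient level; on those units the gap between marginal cost and willingness to pay runs from 0 up to 10.
DWL = ½ × 10 × 280/47 = 1400/47.

Deadweight loss = 1400/47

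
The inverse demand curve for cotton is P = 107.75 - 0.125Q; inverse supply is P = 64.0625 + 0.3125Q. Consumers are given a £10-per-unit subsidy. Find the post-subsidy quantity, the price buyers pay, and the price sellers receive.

Q' = 859/7; buyers pay 5175/56; sellers receive 5735/56

Pre-subsidy: 107.75 - 0.125Q = 64.0625 + 0.3125Q gives Q* = 699/7 and P* = 5335/56.
With the rebate, buyers effectively pay Pb = Ps − 10, where Ps is the price sellers receive.
On the curves, Pb = 107.75 - 0.125Q and Ps = 64.0625 + 0.3125Q; the wedge Ps − Pb = 10 gives 64.0625 + 0.3125Q − (107.75 - 0.125Q) = 10, so Q' = 859/7.
Then Pb = 107.75 − 0.125·(859/7) = 5175/56 and Ps = 64.0625 + 0.3125·(859/7) = 5735/56.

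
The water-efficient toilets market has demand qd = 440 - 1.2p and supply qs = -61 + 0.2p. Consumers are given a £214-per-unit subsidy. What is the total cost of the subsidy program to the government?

Pre-subsidy: 440 - 1.2p = -61 + 0.2p gives p* = 2505/7, q* = 74/7.
With the rebate, buyers effectively pay pb = ps − 214, where ps is the price sellers receive.
Demand in terms of ps becomes qd = 440 − 1.2(ps − 214) = 696.8 - 1.2ps. Setting this equal to supply: 696.8 - 1.2ps = -61 + 0.2ps, so ps = 3789/7.
Buyers pay pb = 3789/7 − 214 = 2291/7; q' = -61 + 0.2·(3789/7) = 1654/35.
Government outlay = subsidy × quantity = 214 × 1654/35 = 353956/35.

Government cost = 353956/35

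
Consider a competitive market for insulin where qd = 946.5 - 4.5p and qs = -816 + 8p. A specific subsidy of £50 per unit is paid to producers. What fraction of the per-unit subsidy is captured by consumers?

Pre-subsidy: 946.5 - 4.5p = -816 + 8p gives p* = 141, q* = 312.
With the subsidy, sellers receive ps = pb + 50 for each unit, where pb is the price buyers pay.
Supply in terms of pb becomes qs = -816 + 8(pb + 50) = -416 + 8pb. Setting this equal to demand: 946.5 - 4.5pb = -416 + 8pb, so pb = 109.
Sellers receive ps = 109 + 50 = 159; q' = 946.5 − 4.5·109 = 456.
Buyers' price falls by p* − pb = 141 − 109 = 32; sellers' price rises by ps − p* = 159 − 141 = 18.
So consumers capture 32/50 = 0.64 of each unit of subsidy.

Consumer share = 0.64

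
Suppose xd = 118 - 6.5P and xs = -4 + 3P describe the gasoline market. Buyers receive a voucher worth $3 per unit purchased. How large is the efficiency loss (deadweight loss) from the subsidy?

Pre-subsidy: 118 - 6.5P = -4 + 3P gives P* = 244/19, x* = 656/19.
With the rebate, buyers effectively pay Pb = Ps − 3, where Ps is the price sellers receive.
Demand in terms of Ps becomes xd = 118 − 6.5(Ps − 3) = 137.5 - 6.5Ps. Setting this equal to supply: 137.5 - 6.5Ps = -4 + 3Ps, so Ps = 283/19.
Buyers pay Pb = 283/19 − 3 = 226/19; x' = -4 + 3·(283/19) = 773/19.
The subsidy expands output by 773/19 − 656/19 = 117/19 past the efficient level; on those units the gap between marginal cost and willingness to pay runs from 0 up to 3.
DWL = ½ × 3 × 117/19 = 351/38.

Deadweight loss = 351/38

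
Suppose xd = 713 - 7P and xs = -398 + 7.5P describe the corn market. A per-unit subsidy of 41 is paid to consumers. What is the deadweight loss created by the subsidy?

Pre-subsidy: 713 - 7P = -398 + 7.5P gives P* = 2222/29, x* = 5123/29.
With the rebate, buyers effectively pay Pb = Ps − 41, where Ps is the price sellers receive.
Demand in terms of Ps becomes xd = 713 − 7(Ps − 41) = 1000 - 7Ps. Setting this equal to supply: 1000 - 7Ps = -398 + 7.5Ps, so Ps = 2796/29.
Buyers pay Pb = 2796/29 − 41 = 1607/29; x' = -398 + 7.5·(2796/29) = 9428/29.
The subsidy expands output by 9428/29 − 5123/29 = 4305/29 past the efficient level; on those units the gap between marginal cost and willingness to pay runs from 0 up to 41.
DWL = ½ × 41 × 4305/29 = 176505/58.

Deadweight loss = 176505/58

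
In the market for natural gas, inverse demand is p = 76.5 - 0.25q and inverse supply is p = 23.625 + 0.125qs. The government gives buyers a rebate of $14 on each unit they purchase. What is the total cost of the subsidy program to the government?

Pre-subsidy: 76.5 - 0.25q = 23.625 + 0.125q gives q* = 141 and p* = 41.25.
With the rebate, buyers effectively pay pb = ps − 14, where ps is the price sellers receive.
On the curves, pb = 76.5 - 0.25q and ps = 23.625 + 0.125q; the wedge ps − pb = 14 gives 23.625 + 0.125q − (76.5 - 0.25q) = 14, so q' = 535/3.
Then pb = 76.5 − 0.25·(535/3) = 383/12 and ps = 23.625 + 0.125·(535/3) = 551/12.
Government outlay = subsidy × quantity = 14 × 535/3 = 7490/3.

Government cost = 7490/3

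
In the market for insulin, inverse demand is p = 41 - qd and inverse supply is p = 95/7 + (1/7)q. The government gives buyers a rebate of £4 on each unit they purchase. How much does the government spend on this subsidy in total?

Government cost = £110

Pre-subsidy: 41 - q = 95/7 + (1/7)q gives q* = 24 and p* = 17.
With the rebate, buyers effectively pay pb = ps − 4, where ps is the price sellers receive.
On the curves, pb = 41 - q and ps = 95/7 + (1/7)q; the wedge ps − pb = 4 gives 95/7 + (1/7)q − (41 - q) = 4, so q' = 27.5.
Then pb = 41 − 1·27.5 = 13.5 and ps = 95/7 + (1/7)·27.5 = 17.5.
Government outlay = subsidy × quantity = 4 × 27.5 = 110.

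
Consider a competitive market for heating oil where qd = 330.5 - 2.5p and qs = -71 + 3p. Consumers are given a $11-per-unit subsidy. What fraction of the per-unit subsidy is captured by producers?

Pre-subsidy: 330.5 - 2.5p = -71 + 3p gives p* = 73, q* = 148.
With the rebate, buyers effectively pay pb = ps − 11, where ps is the price sellers receive.
Demand in terms of ps becomes qd = 330.5 − 2.5(ps − 11) = 358 - 2.5ps. Setting this equal to supply: 358 - 2.5ps = -71 + 3ps, so ps = 78.
Buyers pay pb = 78 − 11 = 67; q' = -71 + 3·78 = 163.
Buyers' price falls by p* − pb = 73 − 67 = 6; sellers' price rises by ps − p* = 78 − 73 = 5.
So producers capture 5/11 = 5/11 of each unit of subsidy.

Producer share = 5/11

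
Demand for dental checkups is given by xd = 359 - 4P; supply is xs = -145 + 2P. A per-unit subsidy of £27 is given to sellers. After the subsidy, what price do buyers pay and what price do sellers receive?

Pre-subsidy: 359 - 4P = -145 + 2P gives P* = 84, x* = 23.
With the subsidy, sellers receive Ps = Pb + 27 for each unit, where Pb is the price buyers pay.
Supply in terms of Pb becomes xs = -145 + 2(Pb + 27) = -91 + 2Pb. Setting this equal to demand: 359 - 4Pb = -91 + 2Pb, so Pb = 75.
Sellers receive Ps = 75 + 27 = 102; x' = 359 − 4·75 = 59.

Buyers pay £75; sellers receive £102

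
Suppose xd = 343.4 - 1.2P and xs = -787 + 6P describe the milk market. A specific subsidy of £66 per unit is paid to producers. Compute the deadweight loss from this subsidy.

Pre-subsidy: 343.4 - 1.2P = -787 + 6P gives P* = 157, x* = 155.
With the subsidy, sellers receive Ps = Pb + 66 for each unit, where Pb is the price buyers pay.
Supply in terms of Pb becomes xs = -787 + 6(Pb + 66) = -391 + 6Pb. Setting this equal to demand: 343.4 - 1.2Pb = -391 + 6Pb, so Pb = 102.
Sellers receive Ps = 102 + 66 = 168; x' = 343.4 − 1.2·102 = 221.
The subsidy expands output by 221 − 155 = 66 past the efficient level; on those units the gap between marginal cost and willingness to pay runs from 0 up to 66.
DWL = ½ × 66 × 66 = 2178.

Deadweight loss = £2178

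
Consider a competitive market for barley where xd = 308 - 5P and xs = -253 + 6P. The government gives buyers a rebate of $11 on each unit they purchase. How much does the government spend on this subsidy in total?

Government cost = $913

Pre-subsidy: 308 - 5P = -253 + 6P gives P* = 51, x* = 53.
With the rebate, buyers effectively pay Pb = Ps − 11, where Ps is the price sellers receive.
Demand in terms of Ps becomes xd = 308 − 5(Ps − 11) = 363 - 5Ps. Setting this equal to supply: 363 - 5Ps = -253 + 6Ps, so Ps = 56.
Buyers pay Pb = 56 − 11 = 45; x' = -253 + 6·56 = 83.
Government outlay = subsidy × quantity = 11 × 83 = 913.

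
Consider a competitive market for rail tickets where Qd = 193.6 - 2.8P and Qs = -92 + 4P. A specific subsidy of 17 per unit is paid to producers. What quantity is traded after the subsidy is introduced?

Q' = 104

Pre-subsidy: 193.6 - 2.8P = -92 + 4P gives P* = 42, Q* = 76.
With the subsidy, sellers receive Ps = Pb + 17 for each unit, where Pb is the price buyers pay.
Supply in terms of Pb becomes Qs = -92 + 4(Pb + 17) = -24 + 4Pb. Setting this equal to demand: 193.6 - 2.8Pb = -24 + 4Pb, so Pb = 32.
Sellers receive Ps = 32 + 17 = 49; Q' = 193.6 − 2.8·32 = 104.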